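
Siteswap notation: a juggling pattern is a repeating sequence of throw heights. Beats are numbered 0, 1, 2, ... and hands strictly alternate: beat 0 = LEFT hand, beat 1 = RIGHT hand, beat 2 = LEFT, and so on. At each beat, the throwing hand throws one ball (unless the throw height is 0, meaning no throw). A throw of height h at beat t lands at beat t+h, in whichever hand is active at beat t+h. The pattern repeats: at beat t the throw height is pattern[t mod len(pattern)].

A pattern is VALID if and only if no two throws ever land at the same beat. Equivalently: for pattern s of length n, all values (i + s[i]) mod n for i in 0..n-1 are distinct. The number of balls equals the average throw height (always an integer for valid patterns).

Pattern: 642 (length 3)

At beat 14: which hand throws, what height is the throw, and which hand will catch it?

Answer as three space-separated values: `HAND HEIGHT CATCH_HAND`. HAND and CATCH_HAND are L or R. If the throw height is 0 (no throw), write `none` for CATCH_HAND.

Beat 14: 14 mod 2 = 0, so hand = L
Throw height = pattern[14 mod 3] = pattern[2] = 2
Lands at beat 14+2=16, 16 mod 2 = 0, so catch hand = L

Answer: L 2 L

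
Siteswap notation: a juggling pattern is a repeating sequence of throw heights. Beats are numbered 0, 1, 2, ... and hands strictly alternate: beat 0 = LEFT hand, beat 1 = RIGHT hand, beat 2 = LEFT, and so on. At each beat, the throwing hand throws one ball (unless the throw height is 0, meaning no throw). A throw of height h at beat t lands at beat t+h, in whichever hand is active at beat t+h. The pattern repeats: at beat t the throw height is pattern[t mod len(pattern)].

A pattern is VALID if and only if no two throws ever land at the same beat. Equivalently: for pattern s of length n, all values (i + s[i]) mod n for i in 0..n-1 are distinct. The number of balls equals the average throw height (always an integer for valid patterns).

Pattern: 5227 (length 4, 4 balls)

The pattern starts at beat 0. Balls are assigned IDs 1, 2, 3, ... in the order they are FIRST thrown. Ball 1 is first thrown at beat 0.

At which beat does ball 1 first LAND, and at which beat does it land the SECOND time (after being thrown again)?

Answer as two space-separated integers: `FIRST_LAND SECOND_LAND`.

Answer: 5 7

Derivation:
Beat 0 (L): throw ball1 h=5 -> lands@5:R; in-air after throw: [b1@5:R]
Beat 1 (R): throw ball2 h=2 -> lands@3:R; in-air after throw: [b2@3:R b1@5:R]
Beat 2 (L): throw ball3 h=2 -> lands@4:L; in-air after throw: [b2@3:R b3@4:L b1@5:R]
Beat 3 (R): throw ball2 h=7 -> lands@10:L; in-air after throw: [b3@4:L b1@5:R b2@10:L]
Beat 4 (L): throw ball3 h=5 -> lands@9:R; in-air after throw: [b1@5:R b3@9:R b2@10:L]
Beat 5 (R): throw ball1 h=2 -> lands@7:R; in-air after throw: [b1@7:R b3@9:R b2@10:L]
Beat 6 (L): throw ball4 h=2 -> lands@8:L; in-air after throw: [b1@7:R b4@8:L b3@9:R b2@10:L]
Beat 7 (R): throw ball1 h=7 -> lands@14:L; in-air after throw: [b4@8:L b3@9:R b2@10:L b1@14:L]
Ball 1: thrown@0 h=5 -> first land @5; rethrown@5 h=2 -> second land @7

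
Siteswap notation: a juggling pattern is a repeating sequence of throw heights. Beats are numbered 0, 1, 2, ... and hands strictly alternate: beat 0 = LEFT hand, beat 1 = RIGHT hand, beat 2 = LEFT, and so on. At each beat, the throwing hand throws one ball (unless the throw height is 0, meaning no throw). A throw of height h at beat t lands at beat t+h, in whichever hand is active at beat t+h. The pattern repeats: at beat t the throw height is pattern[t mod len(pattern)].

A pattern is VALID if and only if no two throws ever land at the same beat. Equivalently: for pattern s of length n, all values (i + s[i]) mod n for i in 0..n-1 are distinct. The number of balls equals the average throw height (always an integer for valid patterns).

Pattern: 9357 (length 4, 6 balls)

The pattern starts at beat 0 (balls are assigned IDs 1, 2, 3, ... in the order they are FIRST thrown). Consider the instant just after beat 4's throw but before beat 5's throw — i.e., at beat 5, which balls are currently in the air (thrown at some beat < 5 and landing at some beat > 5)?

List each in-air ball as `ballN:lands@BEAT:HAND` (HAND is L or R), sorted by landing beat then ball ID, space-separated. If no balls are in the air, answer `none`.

Beat 0 (L): throw ball1 h=9 -> lands@9:R; in-air after throw: [b1@9:R]
Beat 1 (R): throw ball2 h=3 -> lands@4:L; in-air after throw: [b2@4:L b1@9:R]
Beat 2 (L): throw ball3 h=5 -> lands@7:R; in-air after throw: [b2@4:L b3@7:R b1@9:R]
Beat 3 (R): throw ball4 h=7 -> lands@10:L; in-air after throw: [b2@4:L b3@7:R b1@9:R b4@10:L]
Beat 4 (L): throw ball2 h=9 -> lands@13:R; in-air after throw: [b3@7:R b1@9:R b4@10:L b2@13:R]
Beat 5 (R): throw ball5 h=3 -> lands@8:L; in-air after throw: [b3@7:R b5@8:L b1@9:R b4@10:L b2@13:R]

Answer: ball3:lands@7:R ball1:lands@9:R ball4:lands@10:L ball2:lands@13:R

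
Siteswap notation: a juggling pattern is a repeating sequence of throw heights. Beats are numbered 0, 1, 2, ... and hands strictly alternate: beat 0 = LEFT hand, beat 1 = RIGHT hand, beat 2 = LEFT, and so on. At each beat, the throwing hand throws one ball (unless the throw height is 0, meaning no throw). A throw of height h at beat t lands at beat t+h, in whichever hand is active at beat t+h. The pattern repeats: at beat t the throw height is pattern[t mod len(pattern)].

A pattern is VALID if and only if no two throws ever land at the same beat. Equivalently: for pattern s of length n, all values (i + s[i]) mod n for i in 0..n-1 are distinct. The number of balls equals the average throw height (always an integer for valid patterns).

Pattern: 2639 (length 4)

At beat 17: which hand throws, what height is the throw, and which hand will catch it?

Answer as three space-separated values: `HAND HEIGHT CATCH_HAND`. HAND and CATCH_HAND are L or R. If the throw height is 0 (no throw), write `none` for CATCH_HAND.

Answer: R 6 R

Derivation:
Beat 17: 17 mod 2 = 1, so hand = R
Throw height = pattern[17 mod 4] = pattern[1] = 6
Lands at beat 17+6=23, 23 mod 2 = 1, so catch hand = R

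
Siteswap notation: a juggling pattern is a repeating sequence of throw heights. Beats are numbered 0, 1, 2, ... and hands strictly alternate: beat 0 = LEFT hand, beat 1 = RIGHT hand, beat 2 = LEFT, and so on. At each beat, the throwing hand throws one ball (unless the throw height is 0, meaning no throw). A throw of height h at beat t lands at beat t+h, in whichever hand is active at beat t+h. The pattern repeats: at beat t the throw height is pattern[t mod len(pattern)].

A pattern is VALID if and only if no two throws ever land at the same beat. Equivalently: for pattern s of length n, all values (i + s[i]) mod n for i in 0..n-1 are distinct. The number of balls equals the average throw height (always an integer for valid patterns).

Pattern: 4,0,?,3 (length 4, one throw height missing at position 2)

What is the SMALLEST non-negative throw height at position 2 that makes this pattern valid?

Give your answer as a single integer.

Answer: 1

Derivation:
i=0: (0 + 4) mod 4 = 0
i=1: (1 + 0) mod 4 = 1
i=2: s[i]=? (unknown)
i=3: (3 + 3) mod 4 = 2
Known residues: [0, 1, 2]; need a permutation of 0..3, so missing residue r = 3
Need (2 + s) mod 4 = 3; smallest s = (3 - 2) mod 4 = 1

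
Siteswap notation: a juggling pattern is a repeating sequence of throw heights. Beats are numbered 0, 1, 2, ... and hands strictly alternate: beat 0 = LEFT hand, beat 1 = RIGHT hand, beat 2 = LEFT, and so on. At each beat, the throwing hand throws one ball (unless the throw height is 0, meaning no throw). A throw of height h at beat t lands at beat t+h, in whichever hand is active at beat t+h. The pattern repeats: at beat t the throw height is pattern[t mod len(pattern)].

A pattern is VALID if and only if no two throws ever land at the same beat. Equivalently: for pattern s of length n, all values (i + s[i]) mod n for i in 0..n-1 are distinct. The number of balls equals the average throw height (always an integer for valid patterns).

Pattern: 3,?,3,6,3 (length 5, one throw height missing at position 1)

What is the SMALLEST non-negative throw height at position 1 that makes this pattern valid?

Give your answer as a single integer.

i=0: (0 + 3) mod 5 = 3
i=1: s[i]=? (unknown)
i=2: (2 + 3) mod 5 = 0
i=3: (3 + 6) mod 5 = 4
i=4: (4 + 3) mod 5 = 2
Known residues: [0, 2, 3, 4]; need a permutation of 0..4, so missing residue r = 1
Need (1 + s) mod 5 = 1; smallest s = (1 - 1) mod 5 = 0

Answer: 0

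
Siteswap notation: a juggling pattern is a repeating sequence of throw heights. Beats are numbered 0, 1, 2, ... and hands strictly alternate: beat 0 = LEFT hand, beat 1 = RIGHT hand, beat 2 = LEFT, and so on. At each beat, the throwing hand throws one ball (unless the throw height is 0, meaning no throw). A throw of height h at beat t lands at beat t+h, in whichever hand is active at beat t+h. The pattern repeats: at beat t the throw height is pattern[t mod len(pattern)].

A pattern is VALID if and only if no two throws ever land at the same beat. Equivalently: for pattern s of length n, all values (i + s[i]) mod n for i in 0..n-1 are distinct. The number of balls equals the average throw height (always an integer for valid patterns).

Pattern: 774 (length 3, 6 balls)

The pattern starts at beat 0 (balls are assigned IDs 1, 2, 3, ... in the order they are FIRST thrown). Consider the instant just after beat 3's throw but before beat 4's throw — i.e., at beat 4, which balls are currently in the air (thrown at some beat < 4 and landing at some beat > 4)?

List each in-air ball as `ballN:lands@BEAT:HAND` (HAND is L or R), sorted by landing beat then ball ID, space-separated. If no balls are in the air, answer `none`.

Beat 0 (L): throw ball1 h=7 -> lands@7:R; in-air after throw: [b1@7:R]
Beat 1 (R): throw ball2 h=7 -> lands@8:L; in-air after throw: [b1@7:R b2@8:L]
Beat 2 (L): throw ball3 h=4 -> lands@6:L; in-air after throw: [b3@6:L b1@7:R b2@8:L]
Beat 3 (R): throw ball4 h=7 -> lands@10:L; in-air after throw: [b3@6:L b1@7:R b2@8:L b4@10:L]
Beat 4 (L): throw ball5 h=7 -> lands@11:R; in-air after throw: [b3@6:L b1@7:R b2@8:L b4@10:L b5@11:R]

Answer: ball3:lands@6:L ball1:lands@7:R ball2:lands@8:L ball4:lands@10:L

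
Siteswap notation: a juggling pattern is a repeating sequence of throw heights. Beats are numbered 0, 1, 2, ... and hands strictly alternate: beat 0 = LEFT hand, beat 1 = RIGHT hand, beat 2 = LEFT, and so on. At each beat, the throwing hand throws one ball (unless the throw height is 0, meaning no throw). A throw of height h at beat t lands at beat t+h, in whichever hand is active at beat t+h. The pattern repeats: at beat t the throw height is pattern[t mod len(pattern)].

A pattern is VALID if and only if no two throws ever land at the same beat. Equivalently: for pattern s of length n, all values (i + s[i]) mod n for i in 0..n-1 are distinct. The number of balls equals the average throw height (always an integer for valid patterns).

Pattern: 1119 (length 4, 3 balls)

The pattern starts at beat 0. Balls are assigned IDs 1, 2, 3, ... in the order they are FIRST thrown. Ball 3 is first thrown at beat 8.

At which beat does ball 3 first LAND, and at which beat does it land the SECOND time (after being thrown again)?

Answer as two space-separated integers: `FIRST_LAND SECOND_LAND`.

Beat 0 (L): throw ball1 h=1 -> lands@1:R; in-air after throw: [b1@1:R]
Beat 1 (R): throw ball1 h=1 -> lands@2:L; in-air after throw: [b1@2:L]
Beat 2 (L): throw ball1 h=1 -> lands@3:R; in-air after throw: [b1@3:R]
Beat 3 (R): throw ball1 h=9 -> lands@12:L; in-air after throw: [b1@12:L]
Beat 4 (L): throw ball2 h=1 -> lands@5:R; in-air after throw: [b2@5:R b1@12:L]
Beat 5 (R): throw ball2 h=1 -> lands@6:L; in-air after throw: [b2@6:L b1@12:L]
Beat 6 (L): throw ball2 h=1 -> lands@7:R; in-air after throw: [b2@7:R b1@12:L]
Beat 7 (R): throw ball2 h=9 -> lands@16:L; in-air after throw: [b1@12:L b2@16:L]
Beat 8 (L): throw ball3 h=1 -> lands@9:R; in-air after throw: [b3@9:R b1@12:L b2@16:L]
Beat 9 (R): throw ball3 h=1 -> lands@10:L; in-air after throw: [b3@10:L b1@12:L b2@16:L]
Beat 10 (L): throw ball3 h=1 -> lands@11:R; in-air after throw: [b3@11:R b1@12:L b2@16:L]
Ball 3: thrown@8 h=1 -> first land @9; rethrown@9 h=1 -> second land @10

Answer: 9 10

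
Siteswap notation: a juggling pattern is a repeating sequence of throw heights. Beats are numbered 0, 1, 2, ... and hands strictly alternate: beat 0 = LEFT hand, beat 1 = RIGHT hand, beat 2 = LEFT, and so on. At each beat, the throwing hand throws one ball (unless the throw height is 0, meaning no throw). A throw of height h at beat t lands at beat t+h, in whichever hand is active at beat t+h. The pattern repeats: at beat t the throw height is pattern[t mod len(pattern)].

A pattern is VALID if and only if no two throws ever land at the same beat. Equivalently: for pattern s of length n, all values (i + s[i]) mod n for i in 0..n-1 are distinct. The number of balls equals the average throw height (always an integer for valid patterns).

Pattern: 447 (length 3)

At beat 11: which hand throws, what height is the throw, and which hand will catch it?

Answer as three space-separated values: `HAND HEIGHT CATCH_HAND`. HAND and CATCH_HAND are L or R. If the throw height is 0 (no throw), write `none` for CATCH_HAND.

Beat 11: 11 mod 2 = 1, so hand = R
Throw height = pattern[11 mod 3] = pattern[2] = 7
Lands at beat 11+7=18, 18 mod 2 = 0, so catch hand = L

Answer: R 7 L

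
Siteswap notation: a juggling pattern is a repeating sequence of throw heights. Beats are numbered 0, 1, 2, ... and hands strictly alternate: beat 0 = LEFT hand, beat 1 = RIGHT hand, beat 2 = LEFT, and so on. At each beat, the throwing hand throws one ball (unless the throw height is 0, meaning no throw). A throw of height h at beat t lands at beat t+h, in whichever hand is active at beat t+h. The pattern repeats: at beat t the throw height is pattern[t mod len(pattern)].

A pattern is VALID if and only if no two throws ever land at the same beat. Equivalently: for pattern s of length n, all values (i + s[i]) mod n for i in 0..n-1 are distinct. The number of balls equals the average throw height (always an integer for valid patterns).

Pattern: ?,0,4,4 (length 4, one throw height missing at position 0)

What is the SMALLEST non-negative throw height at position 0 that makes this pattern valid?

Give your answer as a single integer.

i=0: s[i]=? (unknown)
i=1: (1 + 0) mod 4 = 1
i=2: (2 + 4) mod 4 = 2
i=3: (3 + 4) mod 4 = 3
Known residues: [1, 2, 3]; need a permutation of 0..3, so missing residue r = 0
Need (0 + s) mod 4 = 0; smallest s = (0 - 0) mod 4 = 0

Answer: 0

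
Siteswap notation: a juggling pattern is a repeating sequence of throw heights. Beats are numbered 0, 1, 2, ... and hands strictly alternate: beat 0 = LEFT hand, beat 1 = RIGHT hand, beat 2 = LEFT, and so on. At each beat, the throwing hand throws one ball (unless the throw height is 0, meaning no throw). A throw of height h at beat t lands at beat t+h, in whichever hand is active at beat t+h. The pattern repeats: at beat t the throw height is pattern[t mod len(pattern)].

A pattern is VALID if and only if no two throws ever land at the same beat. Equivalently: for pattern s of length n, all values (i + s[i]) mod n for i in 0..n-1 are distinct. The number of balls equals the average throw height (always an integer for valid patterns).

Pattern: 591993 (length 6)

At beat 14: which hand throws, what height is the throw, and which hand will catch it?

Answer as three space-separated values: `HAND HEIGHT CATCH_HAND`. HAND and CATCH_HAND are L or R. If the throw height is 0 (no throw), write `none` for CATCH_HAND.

Answer: L 1 R

Derivation:
Beat 14: 14 mod 2 = 0, so hand = L
Throw height = pattern[14 mod 6] = pattern[2] = 1
Lands at beat 14+1=15, 15 mod 2 = 1, so catch hand = R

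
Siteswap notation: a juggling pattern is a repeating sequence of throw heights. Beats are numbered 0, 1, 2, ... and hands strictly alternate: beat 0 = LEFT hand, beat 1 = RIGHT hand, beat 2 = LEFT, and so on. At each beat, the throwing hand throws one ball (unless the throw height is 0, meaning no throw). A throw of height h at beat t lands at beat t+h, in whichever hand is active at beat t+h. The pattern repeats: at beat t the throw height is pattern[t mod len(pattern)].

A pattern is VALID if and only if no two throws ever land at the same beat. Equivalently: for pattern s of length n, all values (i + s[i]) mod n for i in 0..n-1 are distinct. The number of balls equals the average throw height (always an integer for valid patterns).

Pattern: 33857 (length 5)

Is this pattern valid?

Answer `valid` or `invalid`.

i=0: (i + s[i]) mod n = (0 + 3) mod 5 = 3
i=1: (i + s[i]) mod n = (1 + 3) mod 5 = 4
i=2: (i + s[i]) mod n = (2 + 8) mod 5 = 0
i=3: (i + s[i]) mod n = (3 + 5) mod 5 = 3
i=4: (i + s[i]) mod n = (4 + 7) mod 5 = 1
Residues: [3, 4, 0, 3, 1], distinct: False

Answer: invalid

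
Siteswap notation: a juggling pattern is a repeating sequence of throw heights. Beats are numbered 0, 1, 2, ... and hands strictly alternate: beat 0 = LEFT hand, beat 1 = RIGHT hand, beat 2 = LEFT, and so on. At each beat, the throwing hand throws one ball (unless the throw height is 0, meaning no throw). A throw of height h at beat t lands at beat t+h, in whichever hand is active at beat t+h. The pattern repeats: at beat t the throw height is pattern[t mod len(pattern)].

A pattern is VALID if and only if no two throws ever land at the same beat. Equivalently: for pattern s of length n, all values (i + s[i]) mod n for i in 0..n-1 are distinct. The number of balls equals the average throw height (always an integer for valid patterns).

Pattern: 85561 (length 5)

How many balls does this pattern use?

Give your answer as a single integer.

Answer: 5

Derivation:
Pattern = [8, 5, 5, 6, 1], length n = 5
  position 0: throw height = 8, running sum = 8
  position 1: throw height = 5, running sum = 13
  position 2: throw height = 5, running sum = 18
  position 3: throw height = 6, running sum = 24
  position 4: throw height = 1, running sum = 25
Total sum = 25; balls = sum / n = 25 / 5 = 5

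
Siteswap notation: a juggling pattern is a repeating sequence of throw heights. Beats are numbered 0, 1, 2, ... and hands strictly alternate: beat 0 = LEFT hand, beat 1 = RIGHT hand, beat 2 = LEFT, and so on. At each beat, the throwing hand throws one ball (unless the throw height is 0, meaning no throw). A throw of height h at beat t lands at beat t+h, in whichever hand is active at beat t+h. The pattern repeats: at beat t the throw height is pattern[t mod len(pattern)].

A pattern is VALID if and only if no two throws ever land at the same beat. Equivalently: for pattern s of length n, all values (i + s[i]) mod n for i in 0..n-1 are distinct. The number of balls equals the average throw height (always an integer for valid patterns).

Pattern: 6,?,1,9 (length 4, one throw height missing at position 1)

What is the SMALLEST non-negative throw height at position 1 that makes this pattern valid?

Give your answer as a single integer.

Answer: 0

Derivation:
i=0: (0 + 6) mod 4 = 2
i=1: s[i]=? (unknown)
i=2: (2 + 1) mod 4 = 3
i=3: (3 + 9) mod 4 = 0
Known residues: [0, 2, 3]; need a permutation of 0..3, so missing residue r = 1
Need (1 + s) mod 4 = 1; smallest s = (1 - 1) mod 4 = 0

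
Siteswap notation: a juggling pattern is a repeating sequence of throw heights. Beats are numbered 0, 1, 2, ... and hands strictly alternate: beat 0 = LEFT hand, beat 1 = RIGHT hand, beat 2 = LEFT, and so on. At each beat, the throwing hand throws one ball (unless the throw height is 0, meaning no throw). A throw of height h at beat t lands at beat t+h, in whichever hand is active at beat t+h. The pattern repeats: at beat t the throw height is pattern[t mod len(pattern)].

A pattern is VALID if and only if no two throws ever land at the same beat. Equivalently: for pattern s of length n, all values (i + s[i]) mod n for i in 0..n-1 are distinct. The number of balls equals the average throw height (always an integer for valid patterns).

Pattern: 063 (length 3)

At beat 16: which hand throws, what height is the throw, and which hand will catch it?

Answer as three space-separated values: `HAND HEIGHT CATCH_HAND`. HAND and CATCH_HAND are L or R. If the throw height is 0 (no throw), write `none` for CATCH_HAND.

Beat 16: 16 mod 2 = 0, so hand = L
Throw height = pattern[16 mod 3] = pattern[1] = 6
Lands at beat 16+6=22, 22 mod 2 = 0, so catch hand = L

Answer: L 6 L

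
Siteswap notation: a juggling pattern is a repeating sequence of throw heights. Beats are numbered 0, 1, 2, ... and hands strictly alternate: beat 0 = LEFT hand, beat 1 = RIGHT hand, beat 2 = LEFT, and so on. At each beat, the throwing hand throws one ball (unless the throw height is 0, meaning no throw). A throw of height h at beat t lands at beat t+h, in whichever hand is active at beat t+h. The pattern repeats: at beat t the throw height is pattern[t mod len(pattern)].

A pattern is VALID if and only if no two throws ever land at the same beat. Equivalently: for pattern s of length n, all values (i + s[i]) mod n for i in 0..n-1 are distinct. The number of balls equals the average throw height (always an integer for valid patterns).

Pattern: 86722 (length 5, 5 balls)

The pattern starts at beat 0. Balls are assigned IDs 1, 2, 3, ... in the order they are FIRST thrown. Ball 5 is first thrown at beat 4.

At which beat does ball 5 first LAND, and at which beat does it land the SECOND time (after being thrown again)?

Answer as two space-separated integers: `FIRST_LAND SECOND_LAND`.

Beat 0 (L): throw ball1 h=8 -> lands@8:L; in-air after throw: [b1@8:L]
Beat 1 (R): throw ball2 h=6 -> lands@7:R; in-air after throw: [b2@7:R b1@8:L]
Beat 2 (L): throw ball3 h=7 -> lands@9:R; in-air after throw: [b2@7:R b1@8:L b3@9:R]
Beat 3 (R): throw ball4 h=2 -> lands@5:R; in-air after throw: [b4@5:R b2@7:R b1@8:L b3@9:R]
Beat 4 (L): throw ball5 h=2 -> lands@6:L; in-air after throw: [b4@5:R b5@6:L b2@7:R b1@8:L b3@9:R]
Beat 5 (R): throw ball4 h=8 -> lands@13:R; in-air after throw: [b5@6:L b2@7:R b1@8:L b3@9:R b4@13:R]
Beat 6 (L): throw ball5 h=6 -> lands@12:L; in-air after throw: [b2@7:R b1@8:L b3@9:R b5@12:L b4@13:R]
Beat 7 (R): throw ball2 h=7 -> lands@14:L; in-air after throw: [b1@8:L b3@9:R b5@12:L b4@13:R b2@14:L]
Beat 8 (L): throw ball1 h=2 -> lands@10:L; in-air after throw: [b3@9:R b1@10:L b5@12:L b4@13:R b2@14:L]
Beat 9 (R): throw ball3 h=2 -> lands@11:R; in-air after throw: [b1@10:L b3@11:R b5@12:L b4@13:R b2@14:L]
Beat 10 (L): throw ball1 h=8 -> lands@18:L; in-air after throw: [b3@11:R b5@12:L b4@13:R b2@14:L b1@18:L]
Beat 11 (R): throw ball3 h=6 -> lands@17:R; in-air after throw: [b5@12:L b4@13:R b2@14:L b3@17:R b1@18:L]
Beat 12 (L): throw ball5 h=7 -> lands@19:R; in-air after throw: [b4@13:R b2@14:L b3@17:R b1@18:L b5@19:R]
Ball 5: thrown@4 h=2 -> first land @6; rethrown@6 h=6 -> second land @12

Answer: 6 12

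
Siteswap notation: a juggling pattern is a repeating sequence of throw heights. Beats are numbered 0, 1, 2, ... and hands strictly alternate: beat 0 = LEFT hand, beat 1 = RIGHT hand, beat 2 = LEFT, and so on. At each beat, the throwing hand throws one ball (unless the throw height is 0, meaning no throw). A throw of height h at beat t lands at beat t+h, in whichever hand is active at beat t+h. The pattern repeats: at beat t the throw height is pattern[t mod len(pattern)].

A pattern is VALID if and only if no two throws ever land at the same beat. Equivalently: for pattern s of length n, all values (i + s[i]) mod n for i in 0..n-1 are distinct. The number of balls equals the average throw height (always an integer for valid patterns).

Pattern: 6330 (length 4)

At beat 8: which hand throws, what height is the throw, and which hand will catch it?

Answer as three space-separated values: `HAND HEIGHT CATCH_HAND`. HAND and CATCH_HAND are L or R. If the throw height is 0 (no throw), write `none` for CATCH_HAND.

Beat 8: 8 mod 2 = 0, so hand = L
Throw height = pattern[8 mod 4] = pattern[0] = 6
Lands at beat 8+6=14, 14 mod 2 = 0, so catch hand = L

Answer: L 6 L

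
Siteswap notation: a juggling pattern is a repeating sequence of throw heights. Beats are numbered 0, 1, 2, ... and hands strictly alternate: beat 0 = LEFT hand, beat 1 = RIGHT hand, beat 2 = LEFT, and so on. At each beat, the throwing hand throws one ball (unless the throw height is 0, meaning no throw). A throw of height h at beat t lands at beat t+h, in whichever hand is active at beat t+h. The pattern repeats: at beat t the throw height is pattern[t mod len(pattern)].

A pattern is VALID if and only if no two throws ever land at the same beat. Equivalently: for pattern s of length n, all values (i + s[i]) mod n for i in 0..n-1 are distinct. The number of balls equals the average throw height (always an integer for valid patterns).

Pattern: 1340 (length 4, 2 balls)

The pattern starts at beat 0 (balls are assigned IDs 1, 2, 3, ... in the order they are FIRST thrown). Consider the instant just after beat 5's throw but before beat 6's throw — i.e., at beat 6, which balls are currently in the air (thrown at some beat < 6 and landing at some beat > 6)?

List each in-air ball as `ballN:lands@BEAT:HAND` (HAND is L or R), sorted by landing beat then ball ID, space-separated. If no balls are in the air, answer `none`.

Answer: ball1:lands@8:L

Derivation:
Beat 0 (L): throw ball1 h=1 -> lands@1:R; in-air after throw: [b1@1:R]
Beat 1 (R): throw ball1 h=3 -> lands@4:L; in-air after throw: [b1@4:L]
Beat 2 (L): throw ball2 h=4 -> lands@6:L; in-air after throw: [b1@4:L b2@6:L]
Beat 4 (L): throw ball1 h=1 -> lands@5:R; in-air after throw: [b1@5:R b2@6:L]
Beat 5 (R): throw ball1 h=3 -> lands@8:L; in-air after throw: [b2@6:L b1@8:L]
Beat 6 (L): throw ball2 h=4 -> lands@10:L; in-air after throw: [b1@8:L b2@10:L]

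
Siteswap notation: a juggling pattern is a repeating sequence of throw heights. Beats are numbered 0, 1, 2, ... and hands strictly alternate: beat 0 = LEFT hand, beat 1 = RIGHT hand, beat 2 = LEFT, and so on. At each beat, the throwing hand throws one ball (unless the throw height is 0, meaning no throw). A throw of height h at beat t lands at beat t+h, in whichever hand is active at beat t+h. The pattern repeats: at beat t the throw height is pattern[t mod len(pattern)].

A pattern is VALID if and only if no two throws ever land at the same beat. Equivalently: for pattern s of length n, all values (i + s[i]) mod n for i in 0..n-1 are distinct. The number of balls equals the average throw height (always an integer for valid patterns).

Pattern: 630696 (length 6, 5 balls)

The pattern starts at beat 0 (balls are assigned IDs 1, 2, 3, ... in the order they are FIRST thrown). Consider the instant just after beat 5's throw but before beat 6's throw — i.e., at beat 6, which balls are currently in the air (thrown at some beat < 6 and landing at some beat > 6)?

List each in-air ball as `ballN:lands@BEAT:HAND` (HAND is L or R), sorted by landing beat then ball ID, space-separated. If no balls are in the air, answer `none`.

Answer: ball3:lands@9:R ball4:lands@11:R ball2:lands@13:R

Derivation:
Beat 0 (L): throw ball1 h=6 -> lands@6:L; in-air after throw: [b1@6:L]
Beat 1 (R): throw ball2 h=3 -> lands@4:L; in-air after throw: [b2@4:L b1@6:L]
Beat 3 (R): throw ball3 h=6 -> lands@9:R; in-air after throw: [b2@4:L b1@6:L b3@9:R]
Beat 4 (L): throw ball2 h=9 -> lands@13:R; in-air after throw: [b1@6:L b3@9:R b2@13:R]
Beat 5 (R): throw ball4 h=6 -> lands@11:R; in-air after throw: [b1@6:L b3@9:R b4@11:R b2@13:R]
Beat 6 (L): throw ball1 h=6 -> lands@12:L; in-air after throw: [b3@9:R b4@11:R b1@12:L b2@13:R]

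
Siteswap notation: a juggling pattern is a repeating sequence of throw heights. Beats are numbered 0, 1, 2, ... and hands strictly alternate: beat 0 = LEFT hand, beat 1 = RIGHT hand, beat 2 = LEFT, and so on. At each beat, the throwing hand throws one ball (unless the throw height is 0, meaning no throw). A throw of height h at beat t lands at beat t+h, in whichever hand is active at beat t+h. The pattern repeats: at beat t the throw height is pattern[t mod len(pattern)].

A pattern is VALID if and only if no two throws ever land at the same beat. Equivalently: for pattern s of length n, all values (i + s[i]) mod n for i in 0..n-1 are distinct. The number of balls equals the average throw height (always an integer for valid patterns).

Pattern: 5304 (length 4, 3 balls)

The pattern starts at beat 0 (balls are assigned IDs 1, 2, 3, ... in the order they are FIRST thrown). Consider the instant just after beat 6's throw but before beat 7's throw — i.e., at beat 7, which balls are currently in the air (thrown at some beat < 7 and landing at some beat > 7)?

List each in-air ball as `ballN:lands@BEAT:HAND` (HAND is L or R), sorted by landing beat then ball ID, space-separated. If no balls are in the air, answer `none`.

Beat 0 (L): throw ball1 h=5 -> lands@5:R; in-air after throw: [b1@5:R]
Beat 1 (R): throw ball2 h=3 -> lands@4:L; in-air after throw: [b2@4:L b1@5:R]
Beat 3 (R): throw ball3 h=4 -> lands@7:R; in-air after throw: [b2@4:L b1@5:R b3@7:R]
Beat 4 (L): throw ball2 h=5 -> lands@9:R; in-air after throw: [b1@5:R b3@7:R b2@9:R]
Beat 5 (R): throw ball1 h=3 -> lands@8:L; in-air after throw: [b3@7:R b1@8:L b2@9:R]
Beat 7 (R): throw ball3 h=4 -> lands@11:R; in-air after throw: [b1@8:L b2@9:R b3@11:R]

Answer: ball1:lands@8:L ball2:lands@9:R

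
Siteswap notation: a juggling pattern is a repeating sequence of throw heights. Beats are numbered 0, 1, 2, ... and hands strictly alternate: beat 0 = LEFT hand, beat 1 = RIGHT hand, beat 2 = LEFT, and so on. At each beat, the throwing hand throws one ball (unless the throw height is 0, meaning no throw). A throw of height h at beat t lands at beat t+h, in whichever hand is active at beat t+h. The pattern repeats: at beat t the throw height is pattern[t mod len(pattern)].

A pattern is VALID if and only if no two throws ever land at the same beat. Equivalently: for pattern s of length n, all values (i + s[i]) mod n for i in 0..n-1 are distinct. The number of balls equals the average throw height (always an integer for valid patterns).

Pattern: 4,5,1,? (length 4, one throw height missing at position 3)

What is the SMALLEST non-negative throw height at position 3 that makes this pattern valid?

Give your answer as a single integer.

Answer: 2

Derivation:
i=0: (0 + 4) mod 4 = 0
i=1: (1 + 5) mod 4 = 2
i=2: (2 + 1) mod 4 = 3
i=3: s[i]=? (unknown)
Known residues: [0, 2, 3]; need a permutation of 0..3, so missing residue r = 1
Need (3 + s) mod 4 = 1; smallest s = (1 - 3) mod 4 = 2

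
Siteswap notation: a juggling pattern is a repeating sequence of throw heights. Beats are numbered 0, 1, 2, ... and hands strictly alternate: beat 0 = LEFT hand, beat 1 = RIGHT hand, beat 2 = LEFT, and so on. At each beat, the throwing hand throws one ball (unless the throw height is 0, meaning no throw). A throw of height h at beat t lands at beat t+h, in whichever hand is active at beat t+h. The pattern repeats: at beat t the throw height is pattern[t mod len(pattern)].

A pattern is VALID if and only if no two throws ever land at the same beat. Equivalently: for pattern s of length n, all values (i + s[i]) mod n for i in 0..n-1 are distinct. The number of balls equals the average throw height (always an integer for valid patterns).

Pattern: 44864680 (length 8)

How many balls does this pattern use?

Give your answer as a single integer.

Answer: 5

Derivation:
Pattern = [4, 4, 8, 6, 4, 6, 8, 0], length n = 8
  position 0: throw height = 4, running sum = 4
  position 1: throw height = 4, running sum = 8
  position 2: throw height = 8, running sum = 16
  position 3: throw height = 6, running sum = 22
  position 4: throw height = 4, running sum = 26
  position 5: throw height = 6, running sum = 32
  position 6: throw height = 8, running sum = 40
  position 7: throw height = 0, running sum = 40
Total sum = 40; balls = sum / n = 40 / 8 = 5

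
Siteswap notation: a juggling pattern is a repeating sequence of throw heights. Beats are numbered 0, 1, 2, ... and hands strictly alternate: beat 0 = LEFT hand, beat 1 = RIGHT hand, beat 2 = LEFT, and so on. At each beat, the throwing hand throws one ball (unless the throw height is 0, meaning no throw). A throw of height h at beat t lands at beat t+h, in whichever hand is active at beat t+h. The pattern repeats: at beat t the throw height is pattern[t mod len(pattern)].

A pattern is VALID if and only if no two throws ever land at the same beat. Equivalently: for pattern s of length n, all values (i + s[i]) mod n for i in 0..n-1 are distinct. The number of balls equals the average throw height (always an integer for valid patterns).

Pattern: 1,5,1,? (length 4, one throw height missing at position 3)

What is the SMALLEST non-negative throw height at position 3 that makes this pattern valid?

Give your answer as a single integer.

i=0: (0 + 1) mod 4 = 1
i=1: (1 + 5) mod 4 = 2
i=2: (2 + 1) mod 4 = 3
i=3: s[i]=? (unknown)
Known residues: [1, 2, 3]; need a permutation of 0..3, so missing residue r = 0
Need (3 + s) mod 4 = 0; smallest s = (0 - 3) mod 4 = 1

Answer: 1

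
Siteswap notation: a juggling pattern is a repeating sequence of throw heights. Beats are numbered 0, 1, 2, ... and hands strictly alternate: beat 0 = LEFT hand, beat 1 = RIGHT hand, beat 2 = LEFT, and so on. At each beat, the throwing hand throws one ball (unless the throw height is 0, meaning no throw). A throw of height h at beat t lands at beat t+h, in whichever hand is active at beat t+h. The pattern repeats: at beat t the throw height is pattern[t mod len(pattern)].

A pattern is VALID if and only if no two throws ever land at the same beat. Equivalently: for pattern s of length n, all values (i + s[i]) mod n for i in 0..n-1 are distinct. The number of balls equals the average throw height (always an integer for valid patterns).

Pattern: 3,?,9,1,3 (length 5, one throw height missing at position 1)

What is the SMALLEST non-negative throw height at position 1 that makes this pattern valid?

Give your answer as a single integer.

Answer: 4

Derivation:
i=0: (0 + 3) mod 5 = 3
i=1: s[i]=? (unknown)
i=2: (2 + 9) mod 5 = 1
i=3: (3 + 1) mod 5 = 4
i=4: (4 + 3) mod 5 = 2
Known residues: [1, 2, 3, 4]; need a permutation of 0..4, so missing residue r = 0
Need (1 + s) mod 5 = 0; smallest s = (0 - 1) mod 5 = 4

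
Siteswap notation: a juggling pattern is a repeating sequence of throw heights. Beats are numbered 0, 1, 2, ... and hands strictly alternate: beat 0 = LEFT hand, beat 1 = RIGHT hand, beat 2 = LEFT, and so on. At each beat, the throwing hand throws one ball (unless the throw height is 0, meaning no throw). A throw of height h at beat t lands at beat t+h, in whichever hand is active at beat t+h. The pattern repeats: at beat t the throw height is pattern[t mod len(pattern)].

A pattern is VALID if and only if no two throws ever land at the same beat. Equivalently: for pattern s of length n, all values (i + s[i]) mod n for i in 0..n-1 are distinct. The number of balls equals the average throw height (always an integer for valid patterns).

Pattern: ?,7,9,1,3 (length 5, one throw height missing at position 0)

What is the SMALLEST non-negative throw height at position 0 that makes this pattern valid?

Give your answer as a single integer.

i=0: s[i]=? (unknown)
i=1: (1 + 7) mod 5 = 3
i=2: (2 + 9) mod 5 = 1
i=3: (3 + 1) mod 5 = 4
i=4: (4 + 3) mod 5 = 2
Known residues: [1, 2, 3, 4]; need a permutation of 0..4, so missing residue r = 0
Need (0 + s) mod 5 = 0; smallest s = (0 - 0) mod 5 = 0

Answer: 0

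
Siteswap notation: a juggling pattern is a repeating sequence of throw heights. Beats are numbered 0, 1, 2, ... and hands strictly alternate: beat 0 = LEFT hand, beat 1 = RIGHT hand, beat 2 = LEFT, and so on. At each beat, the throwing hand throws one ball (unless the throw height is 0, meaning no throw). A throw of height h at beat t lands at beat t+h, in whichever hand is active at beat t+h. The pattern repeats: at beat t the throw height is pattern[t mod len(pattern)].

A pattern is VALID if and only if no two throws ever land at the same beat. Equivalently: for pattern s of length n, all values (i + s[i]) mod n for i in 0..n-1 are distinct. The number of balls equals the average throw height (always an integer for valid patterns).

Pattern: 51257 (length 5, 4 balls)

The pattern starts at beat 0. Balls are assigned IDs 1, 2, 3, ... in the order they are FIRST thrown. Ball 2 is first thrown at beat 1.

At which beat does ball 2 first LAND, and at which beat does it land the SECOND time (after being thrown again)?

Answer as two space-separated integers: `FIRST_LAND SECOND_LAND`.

Answer: 2 4

Derivation:
Beat 0 (L): throw ball1 h=5 -> lands@5:R; in-air after throw: [b1@5:R]
Beat 1 (R): throw ball2 h=1 -> lands@2:L; in-air after throw: [b2@2:L b1@5:R]
Beat 2 (L): throw ball2 h=2 -> lands@4:L; in-air after throw: [b2@4:L b1@5:R]
Beat 3 (R): throw ball3 h=5 -> lands@8:L; in-air after throw: [b2@4:L b1@5:R b3@8:L]
Beat 4 (L): throw ball2 h=7 -> lands@11:R; in-air after throw: [b1@5:R b3@8:L b2@11:R]
Ball 2: thrown@1 h=1 -> first land @2; rethrown@2 h=2 -> second land @4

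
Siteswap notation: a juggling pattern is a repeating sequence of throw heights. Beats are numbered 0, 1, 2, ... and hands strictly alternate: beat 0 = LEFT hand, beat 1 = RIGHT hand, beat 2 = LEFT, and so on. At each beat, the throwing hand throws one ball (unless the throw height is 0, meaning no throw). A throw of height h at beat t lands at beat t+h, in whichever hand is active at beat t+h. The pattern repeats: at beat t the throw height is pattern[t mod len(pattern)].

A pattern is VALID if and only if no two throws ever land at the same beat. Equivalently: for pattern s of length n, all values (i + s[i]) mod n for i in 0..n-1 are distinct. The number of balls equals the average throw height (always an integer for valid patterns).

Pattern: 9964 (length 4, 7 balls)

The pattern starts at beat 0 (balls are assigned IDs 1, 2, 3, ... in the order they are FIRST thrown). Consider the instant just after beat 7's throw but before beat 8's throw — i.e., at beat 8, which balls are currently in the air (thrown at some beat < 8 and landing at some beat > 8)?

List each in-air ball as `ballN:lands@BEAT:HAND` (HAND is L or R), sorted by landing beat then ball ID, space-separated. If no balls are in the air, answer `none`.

Answer: ball1:lands@9:R ball2:lands@10:L ball4:lands@11:R ball7:lands@12:L ball5:lands@13:R ball6:lands@14:L

Derivation:
Beat 0 (L): throw ball1 h=9 -> lands@9:R; in-air after throw: [b1@9:R]
Beat 1 (R): throw ball2 h=9 -> lands@10:L; in-air after throw: [b1@9:R b2@10:L]
Beat 2 (L): throw ball3 h=6 -> lands@8:L; in-air after throw: [b3@8:L b1@9:R b2@10:L]
Beat 3 (R): throw ball4 h=4 -> lands@7:R; in-air after throw: [b4@7:R b3@8:L b1@9:R b2@10:L]
Beat 4 (L): throw ball5 h=9 -> lands@13:R; in-air after throw: [b4@7:R b3@8:L b1@9:R b2@10:L b5@13:R]
Beat 5 (R): throw ball6 h=9 -> lands@14:L; in-air after throw: [b4@7:R b3@8:L b1@9:R b2@10:L b5@13:R b6@14:L]
Beat 6 (L): throw ball7 h=6 -> lands@12:L; in-air after throw: [b4@7:R b3@8:L b1@9:R b2@10:L b7@12:L b5@13:R b6@14:L]
Beat 7 (R): throw ball4 h=4 -> lands@11:R; in-air after throw: [b3@8:L b1@9:R b2@10:L b4@11:R b7@12:L b5@13:R b6@14:L]
Beat 8 (L): throw ball3 h=9 -> lands@17:R; in-air after throw: [b1@9:R b2@10:L b4@11:R b7@12:L b5@13:R b6@14:L b3@17:R]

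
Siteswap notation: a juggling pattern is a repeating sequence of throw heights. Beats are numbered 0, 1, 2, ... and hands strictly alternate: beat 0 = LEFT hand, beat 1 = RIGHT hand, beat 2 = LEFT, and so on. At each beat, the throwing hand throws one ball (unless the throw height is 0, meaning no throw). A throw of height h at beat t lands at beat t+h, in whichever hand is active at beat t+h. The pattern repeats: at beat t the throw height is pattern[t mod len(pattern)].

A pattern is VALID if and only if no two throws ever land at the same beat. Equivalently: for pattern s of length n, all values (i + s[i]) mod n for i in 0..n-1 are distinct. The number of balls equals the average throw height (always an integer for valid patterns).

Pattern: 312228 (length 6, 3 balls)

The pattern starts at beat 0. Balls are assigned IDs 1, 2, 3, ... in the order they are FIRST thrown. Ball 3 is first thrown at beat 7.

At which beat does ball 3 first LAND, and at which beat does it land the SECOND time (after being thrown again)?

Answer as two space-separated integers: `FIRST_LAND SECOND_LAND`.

Beat 0 (L): throw ball1 h=3 -> lands@3:R; in-air after throw: [b1@3:R]
Beat 1 (R): throw ball2 h=1 -> lands@2:L; in-air after throw: [b2@2:L b1@3:R]
Beat 2 (L): throw ball2 h=2 -> lands@4:L; in-air after throw: [b1@3:R b2@4:L]
Beat 3 (R): throw ball1 h=2 -> lands@5:R; in-air after throw: [b2@4:L b1@5:R]
Beat 4 (L): throw ball2 h=2 -> lands@6:L; in-air after throw: [b1@5:R b2@6:L]
Beat 5 (R): throw ball1 h=8 -> lands@13:R; in-air after throw: [b2@6:L b1@13:R]
Beat 6 (L): throw ball2 h=3 -> lands@9:R; in-air after throw: [b2@9:R b1@13:R]
Beat 7 (R): throw ball3 h=1 -> lands@8:L; in-air after throw: [b3@8:L b2@9:R b1@13:R]
Beat 8 (L): throw ball3 h=2 -> lands@10:L; in-air after throw: [b2@9:R b3@10:L b1@13:R]
Beat 9 (R): throw ball2 h=2 -> lands@11:R; in-air after throw: [b3@10:L b2@11:R b1@13:R]
Beat 10 (L): throw ball3 h=2 -> lands@12:L; in-air after throw: [b2@11:R b3@12:L b1@13:R]
Ball 3: thrown@7 h=1 -> first land @8; rethrown@8 h=2 -> second land @10

Answer: 8 10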